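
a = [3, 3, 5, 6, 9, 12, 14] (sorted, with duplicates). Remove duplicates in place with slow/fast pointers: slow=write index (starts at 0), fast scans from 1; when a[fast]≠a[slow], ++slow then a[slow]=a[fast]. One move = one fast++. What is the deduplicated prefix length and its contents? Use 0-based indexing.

slow=0 fast=1: a[fast]=3=a[slow] dup, fast++
slow=0 fast=2: a[fast]=5≠a[slow]=3 write a[1]=5, slow++,fast++
slow=1 fast=3: a[fast]=6≠a[slow]=5 write a[2]=6, slow++,fast++
slow=2 fast=4: a[fast]=9≠a[slow]=6 write a[3]=9, slow++,fast++
slow=3 fast=5: a[fast]=12≠a[slow]=9 write a[4]=12, slow++,fast++
slow=4 fast=6: a[fast]=14≠a[slow]=12 write a[5]=14, slow++,fast++

length 6; prefix = [3, 5, 6, 9, 12, 14]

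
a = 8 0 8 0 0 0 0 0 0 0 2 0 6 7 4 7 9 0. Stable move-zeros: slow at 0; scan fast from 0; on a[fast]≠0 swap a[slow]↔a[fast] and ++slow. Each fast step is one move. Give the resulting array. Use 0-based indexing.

(s=0,f=0) a[fast]=8≠0 swap→a[0]=8 → slow++,fast++
(s=1,f=1) a[fast]=0 → fast++
(s=1,f=2) a[fast]=8≠0 swap→a[1]=8 → slow++,fast++
(s=2,f=3) a[fast]=0 → fast++
(s=2,f=4) a[fast]=0 → fast++
(s=2,f=5) a[fast]=0 → fast++
(s=2,f=6) a[fast]=0 → fast++
(s=2,f=7) a[fast]=0 → fast++
(s=2,f=8) a[fast]=0 → fast++
(s=2,f=9) a[fast]=0 → fast++
(s=2,f=10) a[fast]=2≠0 swap→a[2]=2 → slow++,fast++
(s=3,f=11) a[fast]=0 → fast++
(s=3,f=12) a[fast]=6≠0 swap→a[3]=6 → slow++,fast++
(s=4,f=13) a[fast]=7≠0 swap→a[4]=7 → slow++,fast++
(s=5,f=14) a[fast]=4≠0 swap→a[5]=4 → slow++,fast++
(s=6,f=15) a[fast]=7≠0 swap→a[6]=7 → slow++,fast++
(s=7,f=16) a[fast]=9≠0 swap→a[7]=9 → slow++,fast++
(s=8,f=17) a[fast]=0 → fast++

[8, 8, 2, 6, 7, 4, 7, 9, 0, 0, 0, 0, 0, 0, 0, 0, 0, 0]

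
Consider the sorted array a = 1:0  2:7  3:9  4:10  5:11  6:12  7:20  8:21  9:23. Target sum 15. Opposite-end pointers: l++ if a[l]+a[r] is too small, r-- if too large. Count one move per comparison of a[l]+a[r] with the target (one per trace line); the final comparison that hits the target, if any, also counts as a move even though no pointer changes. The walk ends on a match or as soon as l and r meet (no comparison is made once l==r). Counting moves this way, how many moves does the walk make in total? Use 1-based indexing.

l=1 r=9: 0+23=23 >15, r--
l=1 r=8: 0+21=21 >15, r--
l=1 r=7: 0+20=20 >15, r--
l=1 r=6: 0+12=12 <15, l++
l=2 r=6: 7+12=19 >15, r--
l=2 r=5: 7+11=18 >15, r--
l=2 r=4: 7+10=17 >15, r--
l=2 r=3: 7+9=16 >15, r--

8 moves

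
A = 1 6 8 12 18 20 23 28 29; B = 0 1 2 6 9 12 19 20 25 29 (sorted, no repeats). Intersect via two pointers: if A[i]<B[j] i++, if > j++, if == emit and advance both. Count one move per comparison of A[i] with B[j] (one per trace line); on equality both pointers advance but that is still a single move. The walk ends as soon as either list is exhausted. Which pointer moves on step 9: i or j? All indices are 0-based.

[i=0,j=0] 1>0 → j++
[i=0,j=1] 1==1 emit → i++,j++
[i=1,j=2] 6>2 → j++
[i=1,j=3] 6==6 emit → i++,j++
[i=2,j=4] 8<9 → i++
[i=3,j=4] 12>9 → j++
[i=3,j=5] 12==12 emit → i++,j++
[i=4,j=6] 18<19 → i++
[i=5,j=6] 20>19 → j++

j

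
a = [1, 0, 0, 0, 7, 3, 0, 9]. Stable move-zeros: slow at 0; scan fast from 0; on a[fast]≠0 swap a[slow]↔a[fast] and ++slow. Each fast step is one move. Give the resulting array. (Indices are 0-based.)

slow=0 fast=0: a[fast]=1≠0 swap→a[0]=1, slow++,fast++
slow=1 fast=1: a[fast]=0, fast++
slow=1 fast=2: a[fast]=0, fast++
slow=1 fast=3: a[fast]=0, fast++
slow=1 fast=4: a[fast]=7≠0 swap→a[1]=7, slow++,fast++
slow=2 fast=5: a[fast]=3≠0 swap→a[2]=3, slow++,fast++
slow=3 fast=6: a[fast]=0, fast++
slow=3 fast=7: a[fast]=9≠0 swap→a[3]=9, slow++,fast++

[1, 7, 3, 9, 0, 0, 0, 0]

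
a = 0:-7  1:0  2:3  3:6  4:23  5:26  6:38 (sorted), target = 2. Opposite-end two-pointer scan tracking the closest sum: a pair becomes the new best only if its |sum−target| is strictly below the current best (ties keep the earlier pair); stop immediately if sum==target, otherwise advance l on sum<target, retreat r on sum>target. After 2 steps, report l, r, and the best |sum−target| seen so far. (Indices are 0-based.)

[0,6] -7+38=31 d=29 * → r--
[0,5] -7+26=19 d=17 * → r--

l=0, r=4, best |Δ|=17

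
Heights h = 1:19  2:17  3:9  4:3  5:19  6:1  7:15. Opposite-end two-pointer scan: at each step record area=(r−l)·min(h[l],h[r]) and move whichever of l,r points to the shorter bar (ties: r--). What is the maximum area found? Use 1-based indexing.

max area = 90

l=1 r=7: min(19,15)*6=90 best=90 *, r--
l=1 r=6: min(19,1)*5=5 best=90, r--
l=1 r=5: min(19,19)*4=76 best=90, r--
l=1 r=4: min(19,3)*3=9 best=90, r--
l=1 r=3: min(19,9)*2=18 best=90, r--
l=1 r=2: min(19,17)*1=17 best=90, r--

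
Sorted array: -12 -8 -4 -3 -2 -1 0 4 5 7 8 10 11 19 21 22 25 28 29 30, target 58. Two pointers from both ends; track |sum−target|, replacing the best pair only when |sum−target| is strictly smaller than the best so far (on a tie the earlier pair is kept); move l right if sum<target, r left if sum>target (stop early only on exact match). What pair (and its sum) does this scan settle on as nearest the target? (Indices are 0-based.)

[0,19] -12+30=18 d=40 * → l++
[1,19] -8+30=22 d=36 * → l++
[2,19] -4+30=26 d=32 * → l++
[3,19] -3+30=27 d=31 * → l++
[4,19] -2+30=28 d=30 * → l++
[5,19] -1+30=29 d=29 * → l++
[6,19] 0+30=30 d=28 * → l++
[7,19] 4+30=34 d=24 * → l++
[8,19] 5+30=35 d=23 * → l++
[9,19] 7+30=37 d=21 * → l++
[10,19] 8+30=38 d=20 * → l++
[11,19] 10+30=40 d=18 * → l++
[12,19] 11+30=41 d=17 * → l++
[13,19] 19+30=49 d=9 * → l++
[14,19] 21+30=51 d=7 * → l++
[15,19] 22+30=52 d=6 * → l++
[16,19] 25+30=55 d=3 * → l++
[17,19] 28+30=58 d=0 * → stop

pair (28, 30) with sum 58 (|Δ|=0)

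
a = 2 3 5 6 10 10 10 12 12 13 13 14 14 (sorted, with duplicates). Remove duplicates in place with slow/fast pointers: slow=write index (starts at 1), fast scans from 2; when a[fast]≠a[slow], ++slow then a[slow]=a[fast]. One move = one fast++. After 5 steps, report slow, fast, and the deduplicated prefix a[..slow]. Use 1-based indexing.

slow=5, fast=7, prefix=[2, 3, 5, 6, 10]

slow=1 fast=2: a[fast]=3≠a[slow]=2 write a[2]=3, slow++,fast++
slow=2 fast=3: a[fast]=5≠a[slow]=3 write a[3]=5, slow++,fast++
slow=3 fast=4: a[fast]=6≠a[slow]=5 write a[4]=6, slow++,fast++
slow=4 fast=5: a[fast]=10≠a[slow]=6 write a[5]=10, slow++,fast++
slow=5 fast=6: a[fast]=10=a[slow] dup, fast++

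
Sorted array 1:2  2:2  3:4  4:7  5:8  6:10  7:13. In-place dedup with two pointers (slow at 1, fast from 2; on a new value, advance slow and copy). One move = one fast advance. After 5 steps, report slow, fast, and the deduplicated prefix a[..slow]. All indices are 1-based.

slow=1 fast=2: a[fast]=2=a[slow] dup, fast++
slow=1 fast=3: a[fast]=4≠a[slow]=2 write a[2]=4, slow++,fast++
slow=2 fast=4: a[fast]=7≠a[slow]=4 write a[3]=7, slow++,fast++
slow=3 fast=5: a[fast]=8≠a[slow]=7 write a[4]=8, slow++,fast++
slow=4 fast=6: a[fast]=10≠a[slow]=8 write a[5]=10, slow++,fast++

slow=5, fast=7, prefix=[2, 4, 7, 8, 10]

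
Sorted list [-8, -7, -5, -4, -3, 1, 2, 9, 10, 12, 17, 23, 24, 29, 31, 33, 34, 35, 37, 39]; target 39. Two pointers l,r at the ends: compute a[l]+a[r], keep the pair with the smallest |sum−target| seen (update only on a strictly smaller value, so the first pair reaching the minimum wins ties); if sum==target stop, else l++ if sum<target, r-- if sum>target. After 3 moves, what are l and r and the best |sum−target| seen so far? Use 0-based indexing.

l=3, r=19, best |Δ|=5

l=0 r=19: -8+39=31 d=8 *, l++
l=1 r=19: -7+39=32 d=7 *, l++
l=2 r=19: -5+39=34 d=5 *, l++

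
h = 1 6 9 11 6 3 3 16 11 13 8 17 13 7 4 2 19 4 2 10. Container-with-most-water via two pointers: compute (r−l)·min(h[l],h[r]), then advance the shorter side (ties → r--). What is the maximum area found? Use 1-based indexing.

[1,20] min(1,10)*19=19 best=19 * → l++
[2,20] min(6,10)*18=108 best=108 * → l++
[3,20] min(9,10)*17=153 best=153 * → l++
[4,20] min(11,10)*16=160 best=160 * → r--
[4,19] min(11,2)*15=30 best=160 → r--
[4,18] min(11,4)*14=56 best=160 → r--
[4,17] min(11,19)*13=143 best=160 → l++
[5,17] min(6,19)*12=72 best=160 → l++
[6,17] min(3,19)*11=33 best=160 → l++
[7,17] min(3,19)*10=30 best=160 → l++
[8,17] min(16,19)*9=144 best=160 → l++
[9,17] min(11,19)*8=88 best=160 → l++
[10,17] min(13,19)*7=91 best=160 → l++
[11,17] min(8,19)*6=48 best=160 → l++
[12,17] min(17,19)*5=85 best=160 → l++
[13,17] min(13,19)*4=52 best=160 → l++
[14,17] min(7,19)*3=21 best=160 → l++
[15,17] min(4,19)*2=8 best=160 → l++
[16,17] min(2,19)*1=2 best=160 → l++

max area = 160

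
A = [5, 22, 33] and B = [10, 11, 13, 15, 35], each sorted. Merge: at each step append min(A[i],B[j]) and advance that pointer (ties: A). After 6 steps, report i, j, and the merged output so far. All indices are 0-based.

i=2, j=4, merged so far=[5, 10, 11, 13, 15, 22]

[i=0,j=0] A[i]=5<=B[j]=10 take 5 → i++
[i=1,j=0] A[i]=22>B[j]=10 take 10 → j++
[i=1,j=1] A[i]=22>B[j]=11 take 11 → j++
[i=1,j=2] A[i]=22>B[j]=13 take 13 → j++
[i=1,j=3] A[i]=22>B[j]=15 take 15 → j++
[i=1,j=4] A[i]=22<=B[j]=35 take 22 → i++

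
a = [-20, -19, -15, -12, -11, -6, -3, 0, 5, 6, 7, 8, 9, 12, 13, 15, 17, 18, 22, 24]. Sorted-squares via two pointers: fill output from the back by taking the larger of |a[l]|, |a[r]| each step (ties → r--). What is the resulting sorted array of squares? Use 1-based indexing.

[0, 9, 25, 36, 36, 49, 64, 81, 121, 144, 144, 169, 225, 225, 289, 324, 361, 400, 484, 576]

[1,20] |-20|<=|24| out[20]=576 → r--
[1,19] |-20|<=|22| out[19]=484 → r--
[1,18] |-20|>|18| out[18]=400 → l++
[2,18] |-19|>|18| out[17]=361 → l++
[3,18] |-15|<=|18| out[16]=324 → r--
[3,17] |-15|<=|17| out[15]=289 → r--
[3,16] |-15|<=|15| out[14]=225 → r--
[3,15] |-15|>|13| out[13]=225 → l++
[4,15] |-12|<=|13| out[12]=169 → r--
[4,14] |-12|<=|12| out[11]=144 → r--
[4,13] |-12|>|9| out[10]=144 → l++
[5,13] |-11|>|9| out[9]=121 → l++
[6,13] |-6|<=|9| out[8]=81 → r--
[6,12] |-6|<=|8| out[7]=64 → r--
[6,11] |-6|<=|7| out[6]=49 → r--
[6,10] |-6|<=|6| out[5]=36 → r--
[6,9] |-6|>|5| out[4]=36 → l++
[7,9] |-3|<=|5| out[3]=25 → r--
[7,8] |-3|>|0| out[2]=9 → l++
[8,8] |0|<=|0| out[1]=0 → r--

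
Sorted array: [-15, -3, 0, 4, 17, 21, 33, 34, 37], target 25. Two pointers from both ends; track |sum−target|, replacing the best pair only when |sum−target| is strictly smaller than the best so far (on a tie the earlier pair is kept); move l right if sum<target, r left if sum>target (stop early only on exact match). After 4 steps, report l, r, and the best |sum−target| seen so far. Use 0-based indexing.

l=1, r=5, best |Δ|=3

[0,8] -15+37=22 d=3 * → l++
[1,8] -3+37=34 d=9 → r--
[1,7] -3+34=31 d=6 → r--
[1,6] -3+33=30 d=5 → r--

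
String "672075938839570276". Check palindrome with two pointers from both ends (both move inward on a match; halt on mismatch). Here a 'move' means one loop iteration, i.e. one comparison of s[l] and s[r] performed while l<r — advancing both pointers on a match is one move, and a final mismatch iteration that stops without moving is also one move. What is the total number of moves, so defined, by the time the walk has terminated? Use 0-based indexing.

l=0 r=17: '6'=='6', l++,r--
l=1 r=16: '7'=='7', l++,r--
l=2 r=15: '2'=='2', l++,r--
l=3 r=14: '0'=='0', l++,r--
l=4 r=13: '7'=='7', l++,r--
l=5 r=12: '5'=='5', l++,r--
l=6 r=11: '9'=='9', l++,r--
l=7 r=10: '3'=='3', l++,r--
l=8 r=9: '8'=='8', l++,r--

9 moves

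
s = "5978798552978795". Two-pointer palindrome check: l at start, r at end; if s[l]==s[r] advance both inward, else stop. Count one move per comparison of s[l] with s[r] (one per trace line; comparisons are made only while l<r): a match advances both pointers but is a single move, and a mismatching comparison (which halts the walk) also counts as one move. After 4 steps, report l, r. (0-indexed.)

l=0 r=15: '5'=='5', l++,r--
l=1 r=14: '9'=='9', l++,r--
l=2 r=13: '7'=='7', l++,r--
l=3 r=12: '8'=='8', l++,r--

l=4, r=11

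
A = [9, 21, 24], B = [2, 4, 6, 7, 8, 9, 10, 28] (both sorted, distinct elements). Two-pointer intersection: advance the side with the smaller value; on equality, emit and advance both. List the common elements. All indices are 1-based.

i=1 j=1: 9>2, j++
i=1 j=2: 9>4, j++
i=1 j=3: 9>6, j++
i=1 j=4: 9>7, j++
i=1 j=5: 9>8, j++
i=1 j=6: 9==9 emit, i++,j++
i=2 j=7: 21>10, j++
i=2 j=8: 21<28, i++
i=3 j=8: 24<28, i++

intersection = [9]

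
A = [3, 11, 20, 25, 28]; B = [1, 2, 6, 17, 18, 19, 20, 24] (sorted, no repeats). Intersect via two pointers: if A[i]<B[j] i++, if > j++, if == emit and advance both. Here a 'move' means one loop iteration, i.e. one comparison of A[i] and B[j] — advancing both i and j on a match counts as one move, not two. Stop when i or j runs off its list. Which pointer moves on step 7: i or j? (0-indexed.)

j

[i=0,j=0] 3>1 → j++
[i=0,j=1] 3>2 → j++
[i=0,j=2] 3<6 → i++
[i=1,j=2] 11>6 → j++
[i=1,j=3] 11<17 → i++
[i=2,j=3] 20>17 → j++
[i=2,j=4] 20>18 → j++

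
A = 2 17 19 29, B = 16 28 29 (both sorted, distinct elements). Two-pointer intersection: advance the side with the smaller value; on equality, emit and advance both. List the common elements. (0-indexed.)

[i=0,j=0] 2<16 → i++
[i=1,j=0] 17>16 → j++
[i=1,j=1] 17<28 → i++
[i=2,j=1] 19<28 → i++
[i=3,j=1] 29>28 → j++
[i=3,j=2] 29==29 emit → i++,j++

intersection = [29]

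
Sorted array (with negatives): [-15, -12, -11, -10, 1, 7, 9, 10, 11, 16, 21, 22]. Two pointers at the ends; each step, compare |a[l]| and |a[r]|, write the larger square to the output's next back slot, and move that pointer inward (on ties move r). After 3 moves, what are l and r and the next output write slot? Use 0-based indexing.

l=0 r=11: |-15|<=|22| out[11]=484, r--
l=0 r=10: |-15|<=|21| out[10]=441, r--
l=0 r=9: |-15|<=|16| out[9]=256, r--

l=0, r=8, next write slot=8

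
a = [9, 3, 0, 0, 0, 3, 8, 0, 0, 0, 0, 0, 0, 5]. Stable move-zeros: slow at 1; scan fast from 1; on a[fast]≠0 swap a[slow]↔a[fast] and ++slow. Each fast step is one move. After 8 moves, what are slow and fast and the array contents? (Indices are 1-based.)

slow=5, fast=9, a=[9, 3, 3, 8, 0, 0, 0, 0, 0, 0, 0, 0, 0, 5]

(s=1,f=1) a[fast]=9≠0 swap→a[1]=9 → slow++,fast++
(s=2,f=2) a[fast]=3≠0 swap→a[2]=3 → slow++,fast++
(s=3,f=3) a[fast]=0 → fast++
(s=3,f=4) a[fast]=0 → fast++
(s=3,f=5) a[fast]=0 → fast++
(s=3,f=6) a[fast]=3≠0 swap→a[3]=3 → slow++,fast++
(s=4,f=7) a[fast]=8≠0 swap→a[4]=8 → slow++,fast++
(s=5,f=8) a[fast]=0 → fast++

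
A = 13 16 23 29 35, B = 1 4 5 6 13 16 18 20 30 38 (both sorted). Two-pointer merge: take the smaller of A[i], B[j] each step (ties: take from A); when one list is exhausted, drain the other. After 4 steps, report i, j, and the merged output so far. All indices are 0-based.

i=0, j=4, merged so far=[1, 4, 5, 6]

i=0 j=0: A[i]=13>B[j]=1 take 1, j++
i=0 j=1: A[i]=13>B[j]=4 take 4, j++
i=0 j=2: A[i]=13>B[j]=5 take 5, j++
i=0 j=3: A[i]=13>B[j]=6 take 6, j++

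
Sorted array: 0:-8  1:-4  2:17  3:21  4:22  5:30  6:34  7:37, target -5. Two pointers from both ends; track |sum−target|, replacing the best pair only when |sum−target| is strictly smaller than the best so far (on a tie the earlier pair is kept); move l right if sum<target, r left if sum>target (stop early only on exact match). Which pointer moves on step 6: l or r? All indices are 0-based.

[0,7] -8+37=29 d=34 * → r--
[0,6] -8+34=26 d=31 * → r--
[0,5] -8+30=22 d=27 * → r--
[0,4] -8+22=14 d=19 * → r--
[0,3] -8+21=13 d=18 * → r--
[0,2] -8+17=9 d=14 * → r--

r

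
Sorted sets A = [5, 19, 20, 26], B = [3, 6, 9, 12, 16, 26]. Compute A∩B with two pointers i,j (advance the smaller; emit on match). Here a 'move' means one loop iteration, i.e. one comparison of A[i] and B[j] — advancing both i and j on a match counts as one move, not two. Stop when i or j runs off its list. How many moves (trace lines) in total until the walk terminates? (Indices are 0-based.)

i=0 j=0: 5>3, j++
i=0 j=1: 5<6, i++
i=1 j=1: 19>6, j++
i=1 j=2: 19>9, j++
i=1 j=3: 19>12, j++
i=1 j=4: 19>16, j++
i=1 j=5: 19<26, i++
i=2 j=5: 20<26, i++
i=3 j=5: 26==26 emit, i++,j++

9 moves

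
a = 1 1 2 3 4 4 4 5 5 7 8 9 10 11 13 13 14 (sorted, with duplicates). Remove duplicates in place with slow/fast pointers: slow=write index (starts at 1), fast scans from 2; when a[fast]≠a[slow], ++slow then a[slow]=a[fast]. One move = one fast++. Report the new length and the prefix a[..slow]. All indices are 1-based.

slow=1 fast=2: a[fast]=1=a[slow] dup, fast++
slow=1 fast=3: a[fast]=2≠a[slow]=1 write a[2]=2, slow++,fast++
slow=2 fast=4: a[fast]=3≠a[slow]=2 write a[3]=3, slow++,fast++
slow=3 fast=5: a[fast]=4≠a[slow]=3 write a[4]=4, slow++,fast++
slow=4 fast=6: a[fast]=4=a[slow] dup, fast++
slow=4 fast=7: a[fast]=4=a[slow] dup, fast++
slow=4 fast=8: a[fast]=5≠a[slow]=4 write a[5]=5, slow++,fast++
slow=5 fast=9: a[fast]=5=a[slow] dup, fast++
slow=5 fast=10: a[fast]=7≠a[slow]=5 write a[6]=7, slow++,fast++
slow=6 fast=11: a[fast]=8≠a[slow]=7 write a[7]=8, slow++,fast++
slow=7 fast=12: a[fast]=9≠a[slow]=8 write a[8]=9, slow++,fast++
slow=8 fast=13: a[fast]=10≠a[slow]=9 write a[9]=10, slow++,fast++
slow=9 fast=14: a[fast]=11≠a[slow]=10 write a[10]=11, slow++,fast++
slow=10 fast=15: a[fast]=13≠a[slow]=11 write a[11]=13, slow++,fast++
slow=11 fast=16: a[fast]=13=a[slow] dup, fast++
slow=11 fast=17: a[fast]=14≠a[slow]=13 write a[12]=14, slow++,fast++

length 12; prefix = [1, 2, 3, 4, 5, 7, 8, 9, 10, 11, 13, 14]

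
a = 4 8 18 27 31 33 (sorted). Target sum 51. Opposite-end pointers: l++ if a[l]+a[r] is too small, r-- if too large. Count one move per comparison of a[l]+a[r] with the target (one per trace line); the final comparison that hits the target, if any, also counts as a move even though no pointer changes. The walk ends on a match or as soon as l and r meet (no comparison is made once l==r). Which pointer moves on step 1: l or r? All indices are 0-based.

l

l=0 r=5: 4+33=37 <51, l++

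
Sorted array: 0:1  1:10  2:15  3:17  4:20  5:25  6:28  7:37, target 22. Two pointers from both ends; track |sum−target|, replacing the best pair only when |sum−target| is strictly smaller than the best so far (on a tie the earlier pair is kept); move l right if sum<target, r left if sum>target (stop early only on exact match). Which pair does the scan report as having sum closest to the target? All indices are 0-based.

pair (1, 20) with sum 21 (|Δ|=1)

l=0 r=7: 1+37=38 d=16 *, r--
l=0 r=6: 1+28=29 d=7 *, r--
l=0 r=5: 1+25=26 d=4 *, r--
l=0 r=4: 1+20=21 d=1 *, l++
l=1 r=4: 10+20=30 d=8, r--
l=1 r=3: 10+17=27 d=5, r--
l=1 r=2: 10+15=25 d=3, r--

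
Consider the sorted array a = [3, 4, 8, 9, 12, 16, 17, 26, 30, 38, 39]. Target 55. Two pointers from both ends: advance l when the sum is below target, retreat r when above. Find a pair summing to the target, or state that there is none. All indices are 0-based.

[0,10] 3+39=42 <55 → l++
[1,10] 4+39=43 <55 → l++
[2,10] 8+39=47 <55 → l++
[3,10] 9+39=48 <55 → l++
[4,10] 12+39=51 <55 → l++
[5,10] 16+39=55 → found

(16, 39)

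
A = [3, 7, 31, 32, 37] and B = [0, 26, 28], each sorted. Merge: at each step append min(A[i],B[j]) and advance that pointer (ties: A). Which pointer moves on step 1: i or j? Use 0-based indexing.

j

i=0 j=0: A[i]=3>B[j]=0 take 0, j++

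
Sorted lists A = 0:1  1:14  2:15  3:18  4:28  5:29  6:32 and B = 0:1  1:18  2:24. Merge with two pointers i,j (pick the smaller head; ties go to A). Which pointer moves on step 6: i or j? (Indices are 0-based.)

j

[i=0,j=0] A[i]=1<=B[j]=1 take 1 → i++
[i=1,j=0] A[i]=14>B[j]=1 take 1 → j++
[i=1,j=1] A[i]=14<=B[j]=18 take 14 → i++
[i=2,j=1] A[i]=15<=B[j]=18 take 15 → i++
[i=3,j=1] A[i]=18<=B[j]=18 take 18 → i++
[i=4,j=1] A[i]=28>B[j]=18 take 18 → j++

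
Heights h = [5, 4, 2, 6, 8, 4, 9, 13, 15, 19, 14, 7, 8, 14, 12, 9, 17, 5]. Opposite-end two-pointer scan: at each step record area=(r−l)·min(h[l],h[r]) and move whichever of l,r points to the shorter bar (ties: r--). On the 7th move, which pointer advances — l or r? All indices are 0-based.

l=0 r=17: min(5,5)*17=85 best=85 *, r--
l=0 r=16: min(5,17)*16=80 best=85, l++
l=1 r=16: min(4,17)*15=60 best=85, l++
l=2 r=16: min(2,17)*14=28 best=85, l++
l=3 r=16: min(6,17)*13=78 best=85, l++
l=4 r=16: min(8,17)*12=96 best=96 *, l++
l=5 r=16: min(4,17)*11=44 best=96, l++

l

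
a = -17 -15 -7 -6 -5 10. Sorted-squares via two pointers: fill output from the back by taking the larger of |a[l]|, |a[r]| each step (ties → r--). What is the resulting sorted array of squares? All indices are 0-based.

[25, 36, 49, 100, 225, 289]

[0,5] |-17|>|10| out[5]=289 → l++
[1,5] |-15|>|10| out[4]=225 → l++
[2,5] |-7|<=|10| out[3]=100 → r--
[2,4] |-7|>|-5| out[2]=49 → l++
[3,4] |-6|>|-5| out[1]=36 → l++
[4,4] |-5|<=|-5| out[0]=25 → r--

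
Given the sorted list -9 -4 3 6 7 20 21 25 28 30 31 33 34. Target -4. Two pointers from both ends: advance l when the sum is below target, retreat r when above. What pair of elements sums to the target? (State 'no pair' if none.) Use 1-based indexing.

[1,13] -9+34=25 >-4 → r--
[1,12] -9+33=24 >-4 → r--
[1,11] -9+31=22 >-4 → r--
[1,10] -9+30=21 >-4 → r--
[1,9] -9+28=19 >-4 → r--
[1,8] -9+25=16 >-4 → r--
[1,7] -9+21=12 >-4 → r--
[1,6] -9+20=11 >-4 → r--
[1,5] -9+7=-2 >-4 → r--
[1,4] -9+6=-3 >-4 → r--
[1,3] -9+3=-6 <-4 → l++
[2,3] -4+3=-1 >-4 → r--

no pair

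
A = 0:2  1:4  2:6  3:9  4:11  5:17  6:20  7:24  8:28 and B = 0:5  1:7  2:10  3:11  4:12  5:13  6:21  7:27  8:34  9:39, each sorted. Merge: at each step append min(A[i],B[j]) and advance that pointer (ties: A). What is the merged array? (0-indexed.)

[2, 4, 5, 6, 7, 9, 10, 11, 11, 12, 13, 17, 20, 21, 24, 27, 28, 34, 39]

i=0 j=0: A[i]=2<=B[j]=5 take 2, i++
i=1 j=0: A[i]=4<=B[j]=5 take 4, i++
i=2 j=0: A[i]=6>B[j]=5 take 5, j++
i=2 j=1: A[i]=6<=B[j]=7 take 6, i++
i=3 j=1: A[i]=9>B[j]=7 take 7, j++
i=3 j=2: A[i]=9<=B[j]=10 take 9, i++
i=4 j=2: A[i]=11>B[j]=10 take 10, j++
i=4 j=3: A[i]=11<=B[j]=11 take 11, i++
i=5 j=3: A[i]=17>B[j]=11 take 11, j++
i=5 j=4: A[i]=17>B[j]=12 take 12, j++
i=5 j=5: A[i]=17>B[j]=13 take 13, j++
i=5 j=6: A[i]=17<=B[j]=21 take 17, i++
i=6 j=6: A[i]=20<=B[j]=21 take 20, i++
i=7 j=6: A[i]=24>B[j]=21 take 21, j++
i=7 j=7: A[i]=24<=B[j]=27 take 24, i++
i=8 j=7: A[i]=28>B[j]=27 take 27, j++
i=8 j=8: A[i]=28<=B[j]=34 take 28, i++
i=9 j=8: A done, take B[j]=34, j++
i=9 j=9: A done, take B[j]=39, j++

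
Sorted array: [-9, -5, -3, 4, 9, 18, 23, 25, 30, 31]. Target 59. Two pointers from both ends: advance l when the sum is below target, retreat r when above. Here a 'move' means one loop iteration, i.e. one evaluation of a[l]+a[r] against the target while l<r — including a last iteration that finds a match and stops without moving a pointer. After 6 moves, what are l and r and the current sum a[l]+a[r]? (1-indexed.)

l=1 r=10: -9+31=22 <59, l++
l=2 r=10: -5+31=26 <59, l++
l=3 r=10: -3+31=28 <59, l++
l=4 r=10: 4+31=35 <59, l++
l=5 r=10: 9+31=40 <59, l++
l=6 r=10: 18+31=49 <59, l++

l=7, r=10, sum=54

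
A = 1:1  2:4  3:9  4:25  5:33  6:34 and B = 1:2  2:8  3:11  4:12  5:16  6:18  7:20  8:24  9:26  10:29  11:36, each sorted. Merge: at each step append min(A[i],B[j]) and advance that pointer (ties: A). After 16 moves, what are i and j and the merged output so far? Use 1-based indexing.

[i=1,j=1] A[i]=1<=B[j]=2 take 1 → i++
[i=2,j=1] A[i]=4>B[j]=2 take 2 → j++
[i=2,j=2] A[i]=4<=B[j]=8 take 4 → i++
[i=3,j=2] A[i]=9>B[j]=8 take 8 → j++
[i=3,j=3] A[i]=9<=B[j]=11 take 9 → i++
[i=4,j=3] A[i]=25>B[j]=11 take 11 → j++
[i=4,j=4] A[i]=25>B[j]=12 take 12 → j++
[i=4,j=5] A[i]=25>B[j]=16 take 16 → j++
[i=4,j=6] A[i]=25>B[j]=18 take 18 → j++
[i=4,j=7] A[i]=25>B[j]=20 take 20 → j++
[i=4,j=8] A[i]=25>B[j]=24 take 24 → j++
[i=4,j=9] A[i]=25<=B[j]=26 take 25 → i++
[i=5,j=9] A[i]=33>B[j]=26 take 26 → j++
[i=5,j=10] A[i]=33>B[j]=29 take 29 → j++
[i=5,j=11] A[i]=33<=B[j]=36 take 33 → i++
[i=6,j=11] A[i]=34<=B[j]=36 take 34 → i++

i=7, j=11, merged so far=[1, 2, 4, 8, 9, 11, 12, 16, 18, 20, 24, 25, 26, 29, 33, 34]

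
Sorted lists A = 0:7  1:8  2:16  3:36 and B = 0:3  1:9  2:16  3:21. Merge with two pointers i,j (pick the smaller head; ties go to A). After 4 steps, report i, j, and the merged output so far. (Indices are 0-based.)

[i=0,j=0] A[i]=7>B[j]=3 take 3 → j++
[i=0,j=1] A[i]=7<=B[j]=9 take 7 → i++
[i=1,j=1] A[i]=8<=B[j]=9 take 8 → i++
[i=2,j=1] A[i]=16>B[j]=9 take 9 → j++

i=2, j=2, merged so far=[3, 7, 8, 9]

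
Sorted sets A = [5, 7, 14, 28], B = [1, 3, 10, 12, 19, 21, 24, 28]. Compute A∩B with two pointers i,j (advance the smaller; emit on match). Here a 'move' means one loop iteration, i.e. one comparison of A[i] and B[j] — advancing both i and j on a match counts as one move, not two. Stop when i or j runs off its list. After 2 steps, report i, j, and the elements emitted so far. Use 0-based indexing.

i=0 j=0: 5>1, j++
i=0 j=1: 5>3, j++

i=0, j=2, emitted=[]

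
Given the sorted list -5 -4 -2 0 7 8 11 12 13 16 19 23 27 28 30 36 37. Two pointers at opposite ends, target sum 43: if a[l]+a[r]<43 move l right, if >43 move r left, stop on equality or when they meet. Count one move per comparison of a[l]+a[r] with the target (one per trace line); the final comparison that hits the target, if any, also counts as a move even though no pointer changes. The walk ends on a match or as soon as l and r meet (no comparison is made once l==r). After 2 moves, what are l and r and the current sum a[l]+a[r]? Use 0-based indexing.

l=2, r=16, sum=35

l=0 r=16: -5+37=32 <43, l++
l=1 r=16: -4+37=33 <43, l++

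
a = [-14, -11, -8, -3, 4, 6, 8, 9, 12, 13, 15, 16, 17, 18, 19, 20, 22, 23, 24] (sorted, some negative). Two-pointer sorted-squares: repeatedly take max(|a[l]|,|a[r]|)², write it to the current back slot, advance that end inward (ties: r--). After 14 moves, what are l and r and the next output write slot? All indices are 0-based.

l=2, r=6, next write slot=4

[0,18] |-14|<=|24| out[18]=576 → r--
[0,17] |-14|<=|23| out[17]=529 → r--
[0,16] |-14|<=|22| out[16]=484 → r--
[0,15] |-14|<=|20| out[15]=400 → r--
[0,14] |-14|<=|19| out[14]=361 → r--
[0,13] |-14|<=|18| out[13]=324 → r--
[0,12] |-14|<=|17| out[12]=289 → r--
[0,11] |-14|<=|16| out[11]=256 → r--
[0,10] |-14|<=|15| out[10]=225 → r--
[0,9] |-14|>|13| out[9]=196 → l++
[1,9] |-11|<=|13| out[8]=169 → r--
[1,8] |-11|<=|12| out[7]=144 → r--
[1,7] |-11|>|9| out[6]=121 → l++
[2,7] |-8|<=|9| out[5]=81 → r--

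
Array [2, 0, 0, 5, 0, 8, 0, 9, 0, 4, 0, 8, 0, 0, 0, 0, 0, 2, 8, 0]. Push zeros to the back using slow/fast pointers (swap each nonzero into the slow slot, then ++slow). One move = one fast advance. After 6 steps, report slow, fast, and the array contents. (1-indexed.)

slow=4, fast=7, a=[2, 5, 8, 0, 0, 0, 0, 9, 0, 4, 0, 8, 0, 0, 0, 0, 0, 2, 8, 0]

slow=1 fast=1: a[fast]=2≠0 swap→a[1]=2, slow++,fast++
slow=2 fast=2: a[fast]=0, fast++
slow=2 fast=3: a[fast]=0, fast++
slow=2 fast=4: a[fast]=5≠0 swap→a[2]=5, slow++,fast++
slow=3 fast=5: a[fast]=0, fast++
slow=3 fast=6: a[fast]=8≠0 swap→a[3]=8, slow++,fast++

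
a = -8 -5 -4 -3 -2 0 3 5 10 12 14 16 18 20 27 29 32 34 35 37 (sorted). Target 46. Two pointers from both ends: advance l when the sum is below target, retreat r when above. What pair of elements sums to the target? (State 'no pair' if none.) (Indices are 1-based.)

(12, 34)

l=1 r=20: -8+37=29 <46, l++
l=2 r=20: -5+37=32 <46, l++
l=3 r=20: -4+37=33 <46, l++
l=4 r=20: -3+37=34 <46, l++
l=5 r=20: -2+37=35 <46, l++
l=6 r=20: 0+37=37 <46, l++
l=7 r=20: 3+37=40 <46, l++
l=8 r=20: 5+37=42 <46, l++
l=9 r=20: 10+37=47 >46, r--
l=9 r=19: 10+35=45 <46, l++
l=10 r=19: 12+35=47 >46, r--
l=10 r=18: 12+34=46, found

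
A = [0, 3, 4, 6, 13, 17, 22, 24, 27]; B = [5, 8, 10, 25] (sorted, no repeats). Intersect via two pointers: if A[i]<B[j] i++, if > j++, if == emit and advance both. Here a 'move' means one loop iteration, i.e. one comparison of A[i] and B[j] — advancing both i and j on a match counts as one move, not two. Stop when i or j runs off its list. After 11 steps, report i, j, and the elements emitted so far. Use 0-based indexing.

[i=0,j=0] 0<5 → i++
[i=1,j=0] 3<5 → i++
[i=2,j=0] 4<5 → i++
[i=3,j=0] 6>5 → j++
[i=3,j=1] 6<8 → i++
[i=4,j=1] 13>8 → j++
[i=4,j=2] 13>10 → j++
[i=4,j=3] 13<25 → i++
[i=5,j=3] 17<25 → i++
[i=6,j=3] 22<25 → i++
[i=7,j=3] 24<25 → i++

i=8, j=3, emitted=[]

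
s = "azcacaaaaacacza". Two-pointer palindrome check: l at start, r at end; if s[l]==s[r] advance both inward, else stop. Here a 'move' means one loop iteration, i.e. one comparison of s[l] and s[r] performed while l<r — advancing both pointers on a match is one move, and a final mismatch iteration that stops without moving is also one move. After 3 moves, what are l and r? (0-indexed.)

l=3, r=11

[0,14] 'a'=='a' → l++,r--
[1,13] 'z'=='z' → l++,r--
[2,12] 'c'=='c' → l++,r--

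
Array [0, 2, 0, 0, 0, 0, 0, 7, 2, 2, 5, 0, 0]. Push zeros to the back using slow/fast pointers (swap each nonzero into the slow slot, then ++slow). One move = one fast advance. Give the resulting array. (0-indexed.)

[2, 7, 2, 2, 5, 0, 0, 0, 0, 0, 0, 0, 0]

slow=0 fast=0: a[fast]=0, fast++
slow=0 fast=1: a[fast]=2≠0 swap→a[0]=2, slow++,fast++
slow=1 fast=2: a[fast]=0, fast++
slow=1 fast=3: a[fast]=0, fast++
slow=1 fast=4: a[fast]=0, fast++
slow=1 fast=5: a[fast]=0, fast++
slow=1 fast=6: a[fast]=0, fast++
slow=1 fast=7: a[fast]=7≠0 swap→a[1]=7, slow++,fast++
slow=2 fast=8: a[fast]=2≠0 swap→a[2]=2, slow++,fast++
slow=3 fast=9: a[fast]=2≠0 swap→a[3]=2, slow++,fast++
slow=4 fast=10: a[fast]=5≠0 swap→a[4]=5, slow++,fast++
slow=5 fast=11: a[fast]=0, fast++
slow=5 fast=12: a[fast]=0, fast++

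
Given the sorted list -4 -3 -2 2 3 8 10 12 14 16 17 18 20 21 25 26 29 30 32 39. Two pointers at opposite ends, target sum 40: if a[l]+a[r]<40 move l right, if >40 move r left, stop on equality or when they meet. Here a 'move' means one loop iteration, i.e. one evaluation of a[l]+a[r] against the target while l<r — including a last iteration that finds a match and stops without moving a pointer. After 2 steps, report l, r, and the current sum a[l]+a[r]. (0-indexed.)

[0,19] -4+39=35 <40 → l++
[1,19] -3+39=36 <40 → l++

l=2, r=19, sum=37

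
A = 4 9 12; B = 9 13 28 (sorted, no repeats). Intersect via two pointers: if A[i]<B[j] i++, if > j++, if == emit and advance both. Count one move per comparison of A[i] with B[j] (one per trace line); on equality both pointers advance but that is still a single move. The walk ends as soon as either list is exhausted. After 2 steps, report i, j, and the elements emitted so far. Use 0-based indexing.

i=2, j=1, emitted=[9]

i=0 j=0: 4<9, i++
i=1 j=0: 9==9 emit, i++,j++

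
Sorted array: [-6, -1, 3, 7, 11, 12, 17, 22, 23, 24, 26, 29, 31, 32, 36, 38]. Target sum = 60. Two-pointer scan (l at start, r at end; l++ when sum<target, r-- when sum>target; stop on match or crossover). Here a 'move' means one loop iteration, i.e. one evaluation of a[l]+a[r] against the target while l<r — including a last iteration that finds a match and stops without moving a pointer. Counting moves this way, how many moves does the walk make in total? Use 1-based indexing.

l=1 r=16: -6+38=32 <60, l++
l=2 r=16: -1+38=37 <60, l++
l=3 r=16: 3+38=41 <60, l++
l=4 r=16: 7+38=45 <60, l++
l=5 r=16: 11+38=49 <60, l++
l=6 r=16: 12+38=50 <60, l++
l=7 r=16: 17+38=55 <60, l++
l=8 r=16: 22+38=60, found

8 moves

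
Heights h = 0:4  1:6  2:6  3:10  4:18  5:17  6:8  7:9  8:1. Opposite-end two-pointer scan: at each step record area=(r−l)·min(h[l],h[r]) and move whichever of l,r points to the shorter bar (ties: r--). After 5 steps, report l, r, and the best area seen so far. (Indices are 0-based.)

l=0 r=8: min(4,1)*8=8 best=8 *, r--
l=0 r=7: min(4,9)*7=28 best=28 *, l++
l=1 r=7: min(6,9)*6=36 best=36 *, l++
l=2 r=7: min(6,9)*5=30 best=36, l++
l=3 r=7: min(10,9)*4=36 best=36, r--

l=3, r=6, best area=36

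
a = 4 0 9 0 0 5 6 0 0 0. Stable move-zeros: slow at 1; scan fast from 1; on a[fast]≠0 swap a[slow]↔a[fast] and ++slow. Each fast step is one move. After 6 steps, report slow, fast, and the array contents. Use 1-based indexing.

slow=1 fast=1: a[fast]=4≠0 swap→a[1]=4, slow++,fast++
slow=2 fast=2: a[fast]=0, fast++
slow=2 fast=3: a[fast]=9≠0 swap→a[2]=9, slow++,fast++
slow=3 fast=4: a[fast]=0, fast++
slow=3 fast=5: a[fast]=0, fast++
slow=3 fast=6: a[fast]=5≠0 swap→a[3]=5, slow++,fast++

slow=4, fast=7, a=[4, 9, 5, 0, 0, 0, 6, 0, 0, 0]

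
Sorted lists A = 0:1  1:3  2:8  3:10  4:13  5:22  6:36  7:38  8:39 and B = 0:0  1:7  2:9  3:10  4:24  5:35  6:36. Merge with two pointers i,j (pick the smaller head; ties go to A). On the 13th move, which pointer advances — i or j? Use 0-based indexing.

i

[i=0,j=0] A[i]=1>B[j]=0 take 0 → j++
[i=0,j=1] A[i]=1<=B[j]=7 take 1 → i++
[i=1,j=1] A[i]=3<=B[j]=7 take 3 → i++
[i=2,j=1] A[i]=8>B[j]=7 take 7 → j++
[i=2,j=2] A[i]=8<=B[j]=9 take 8 → i++
[i=3,j=2] A[i]=10>B[j]=9 take 9 → j++
[i=3,j=3] A[i]=10<=B[j]=10 take 10 → i++
[i=4,j=3] A[i]=13>B[j]=10 take 10 → j++
[i=4,j=4] A[i]=13<=B[j]=24 take 13 → i++
[i=5,j=4] A[i]=22<=B[j]=24 take 22 → i++
[i=6,j=4] A[i]=36>B[j]=24 take 24 → j++
[i=6,j=5] A[i]=36>B[j]=35 take 35 → j++
[i=6,j=6] A[i]=36<=B[j]=36 take 36 → i++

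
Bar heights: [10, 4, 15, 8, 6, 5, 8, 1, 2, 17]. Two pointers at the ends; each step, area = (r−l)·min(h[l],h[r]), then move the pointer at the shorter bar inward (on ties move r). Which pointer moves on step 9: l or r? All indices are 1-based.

[1,10] min(10,17)*9=90 best=90 * → l++
[2,10] min(4,17)*8=32 best=90 → l++
[3,10] min(15,17)*7=105 best=105 * → l++
[4,10] min(8,17)*6=48 best=105 → l++
[5,10] min(6,17)*5=30 best=105 → l++
[6,10] min(5,17)*4=20 best=105 → l++
[7,10] min(8,17)*3=24 best=105 → l++
[8,10] min(1,17)*2=2 best=105 → l++
[9,10] min(2,17)*1=2 best=105 → l++

l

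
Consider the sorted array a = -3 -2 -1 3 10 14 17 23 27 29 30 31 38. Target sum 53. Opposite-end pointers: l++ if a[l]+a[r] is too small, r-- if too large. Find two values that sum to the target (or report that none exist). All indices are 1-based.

(23, 30)

[1,13] -3+38=35 <53 → l++
[2,13] -2+38=36 <53 → l++
[3,13] -1+38=37 <53 → l++
[4,13] 3+38=41 <53 → l++
[5,13] 10+38=48 <53 → l++
[6,13] 14+38=52 <53 → l++
[7,13] 17+38=55 >53 → r--
[7,12] 17+31=48 <53 → l++
[8,12] 23+31=54 >53 → r--
[8,11] 23+30=53 → found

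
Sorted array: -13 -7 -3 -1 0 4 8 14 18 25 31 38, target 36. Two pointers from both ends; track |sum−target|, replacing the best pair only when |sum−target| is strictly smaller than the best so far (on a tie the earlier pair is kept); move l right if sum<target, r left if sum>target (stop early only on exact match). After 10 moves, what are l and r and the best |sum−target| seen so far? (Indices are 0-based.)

l=7, r=8, best |Δ|=1

[0,11] -13+38=25 d=11 * → l++
[1,11] -7+38=31 d=5 * → l++
[2,11] -3+38=35 d=1 * → l++
[3,11] -1+38=37 d=1 → r--
[3,10] -1+31=30 d=6 → l++
[4,10] 0+31=31 d=5 → l++
[5,10] 4+31=35 d=1 → l++
[6,10] 8+31=39 d=3 → r--
[6,9] 8+25=33 d=3 → l++
[7,9] 14+25=39 d=3 → r--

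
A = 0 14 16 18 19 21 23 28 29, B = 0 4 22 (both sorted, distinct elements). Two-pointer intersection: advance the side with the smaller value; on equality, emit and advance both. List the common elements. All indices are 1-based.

intersection = [0]

[i=1,j=1] 0==0 emit → i++,j++
[i=2,j=2] 14>4 → j++
[i=2,j=3] 14<22 → i++
[i=3,j=3] 16<22 → i++
[i=4,j=3] 18<22 → i++
[i=5,j=3] 19<22 → i++
[i=6,j=3] 21<22 → i++
[i=7,j=3] 23>22 → j++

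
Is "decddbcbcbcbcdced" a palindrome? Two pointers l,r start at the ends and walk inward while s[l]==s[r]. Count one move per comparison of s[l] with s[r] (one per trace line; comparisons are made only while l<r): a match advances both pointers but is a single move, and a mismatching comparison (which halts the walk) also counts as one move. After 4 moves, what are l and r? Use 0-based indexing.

[0,16] 'd'=='d' → l++,r--
[1,15] 'e'=='e' → l++,r--
[2,14] 'c'=='c' → l++,r--
[3,13] 'd'=='d' → l++,r--

l=4, r=12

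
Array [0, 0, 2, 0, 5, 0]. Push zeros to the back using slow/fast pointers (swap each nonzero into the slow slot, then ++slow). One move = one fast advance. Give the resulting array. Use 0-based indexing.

[2, 5, 0, 0, 0, 0]

slow=0 fast=0: a[fast]=0, fast++
slow=0 fast=1: a[fast]=0, fast++
slow=0 fast=2: a[fast]=2≠0 swap→a[0]=2, slow++,fast++
slow=1 fast=3: a[fast]=0, fast++
slow=1 fast=4: a[fast]=5≠0 swap→a[1]=5, slow++,fast++
slow=2 fast=5: a[fast]=0, fast++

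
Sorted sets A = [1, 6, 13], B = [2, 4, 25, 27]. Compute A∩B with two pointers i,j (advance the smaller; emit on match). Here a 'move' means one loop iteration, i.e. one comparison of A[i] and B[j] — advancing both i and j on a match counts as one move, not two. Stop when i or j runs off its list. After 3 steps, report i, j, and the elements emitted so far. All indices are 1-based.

[i=1,j=1] 1<2 → i++
[i=2,j=1] 6>2 → j++
[i=2,j=2] 6>4 → j++

i=2, j=3, emitted=[]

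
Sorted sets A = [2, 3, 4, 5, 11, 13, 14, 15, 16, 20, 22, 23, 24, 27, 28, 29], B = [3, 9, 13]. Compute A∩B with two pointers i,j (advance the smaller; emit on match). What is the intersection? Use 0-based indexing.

i=0 j=0: 2<3, i++
i=1 j=0: 3==3 emit, i++,j++
i=2 j=1: 4<9, i++
i=3 j=1: 5<9, i++
i=4 j=1: 11>9, j++
i=4 j=2: 11<13, i++
i=5 j=2: 13==13 emit, i++,j++

intersection = [3, 13]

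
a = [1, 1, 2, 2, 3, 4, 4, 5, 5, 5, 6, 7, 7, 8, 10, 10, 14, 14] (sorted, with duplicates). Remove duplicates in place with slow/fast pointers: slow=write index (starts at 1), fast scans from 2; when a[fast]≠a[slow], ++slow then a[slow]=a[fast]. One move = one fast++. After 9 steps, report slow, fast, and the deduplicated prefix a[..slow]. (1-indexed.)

slow=1 fast=2: a[fast]=1=a[slow] dup, fast++
slow=1 fast=3: a[fast]=2≠a[slow]=1 write a[2]=2, slow++,fast++
slow=2 fast=4: a[fast]=2=a[slow] dup, fast++
slow=2 fast=5: a[fast]=3≠a[slow]=2 write a[3]=3, slow++,fast++
slow=3 fast=6: a[fast]=4≠a[slow]=3 write a[4]=4, slow++,fast++
slow=4 fast=7: a[fast]=4=a[slow] dup, fast++
slow=4 fast=8: a[fast]=5≠a[slow]=4 write a[5]=5, slow++,fast++
slow=5 fast=9: a[fast]=5=a[slow] dup, fast++
slow=5 fast=10: a[fast]=5=a[slow] dup, fast++

slow=5, fast=11, prefix=[1, 2, 3, 4, 5]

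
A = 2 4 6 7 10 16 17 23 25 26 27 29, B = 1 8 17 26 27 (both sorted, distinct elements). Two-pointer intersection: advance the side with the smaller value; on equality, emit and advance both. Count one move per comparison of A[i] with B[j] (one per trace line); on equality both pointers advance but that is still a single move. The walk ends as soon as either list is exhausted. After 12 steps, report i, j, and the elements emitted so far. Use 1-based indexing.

i=11, j=5, emitted=[17, 26]

[i=1,j=1] 2>1 → j++
[i=1,j=2] 2<8 → i++
[i=2,j=2] 4<8 → i++
[i=3,j=2] 6<8 → i++
[i=4,j=2] 7<8 → i++
[i=5,j=2] 10>8 → j++
[i=5,j=3] 10<17 → i++
[i=6,j=3] 16<17 → i++
[i=7,j=3] 17==17 emit → i++,j++
[i=8,j=4] 23<26 → i++
[i=9,j=4] 25<26 → i++
[i=10,j=4] 26==26 emit → i++,j++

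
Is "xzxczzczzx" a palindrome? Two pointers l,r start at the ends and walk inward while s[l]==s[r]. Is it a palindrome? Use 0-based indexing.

l=0 r=9: 'x'=='x', l++,r--
l=1 r=8: 'z'=='z', l++,r--
l=2 r=7: 'x'!='z', stop

not a palindrome (mismatch at 2,7)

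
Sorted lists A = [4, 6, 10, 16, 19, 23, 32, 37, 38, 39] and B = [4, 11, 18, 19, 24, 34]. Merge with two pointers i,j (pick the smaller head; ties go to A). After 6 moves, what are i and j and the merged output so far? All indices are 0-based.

i=4, j=2, merged so far=[4, 4, 6, 10, 11, 16]

[i=0,j=0] A[i]=4<=B[j]=4 take 4 → i++
[i=1,j=0] A[i]=6>B[j]=4 take 4 → j++
[i=1,j=1] A[i]=6<=B[j]=11 take 6 → i++
[i=2,j=1] A[i]=10<=B[j]=11 take 10 → i++
[i=3,j=1] A[i]=16>B[j]=11 take 11 → j++
[i=3,j=2] A[i]=16<=B[j]=18 take 16 → i++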